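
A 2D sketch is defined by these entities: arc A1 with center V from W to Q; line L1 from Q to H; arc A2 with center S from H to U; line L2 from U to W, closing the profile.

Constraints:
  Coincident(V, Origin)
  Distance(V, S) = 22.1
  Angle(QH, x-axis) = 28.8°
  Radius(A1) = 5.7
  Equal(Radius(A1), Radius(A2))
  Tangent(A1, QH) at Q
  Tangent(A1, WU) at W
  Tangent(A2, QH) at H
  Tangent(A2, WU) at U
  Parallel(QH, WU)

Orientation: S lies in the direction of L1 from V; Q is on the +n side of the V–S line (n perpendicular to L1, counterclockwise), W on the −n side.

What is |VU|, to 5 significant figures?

22.823

Tangency of A1 to both parallel lines with radius 5.7 puts Q and W at V ± 5.7·n: Q = (-2.7460, 4.9949), W = (2.7460, -4.9949). Equal radii place H and U the same way about S: H = S + 5.7·n = (16.620, 15.642), U = S − 5.7·n = (22.112, 5.6518). Then |VU| = |U − V| = 22.823.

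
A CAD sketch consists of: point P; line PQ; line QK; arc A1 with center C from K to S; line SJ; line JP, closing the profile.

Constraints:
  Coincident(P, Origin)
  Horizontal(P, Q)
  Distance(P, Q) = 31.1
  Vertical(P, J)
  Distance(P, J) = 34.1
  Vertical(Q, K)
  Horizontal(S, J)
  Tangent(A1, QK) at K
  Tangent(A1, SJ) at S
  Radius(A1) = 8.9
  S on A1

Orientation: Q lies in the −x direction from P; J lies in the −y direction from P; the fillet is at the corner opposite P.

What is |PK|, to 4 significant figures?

40.03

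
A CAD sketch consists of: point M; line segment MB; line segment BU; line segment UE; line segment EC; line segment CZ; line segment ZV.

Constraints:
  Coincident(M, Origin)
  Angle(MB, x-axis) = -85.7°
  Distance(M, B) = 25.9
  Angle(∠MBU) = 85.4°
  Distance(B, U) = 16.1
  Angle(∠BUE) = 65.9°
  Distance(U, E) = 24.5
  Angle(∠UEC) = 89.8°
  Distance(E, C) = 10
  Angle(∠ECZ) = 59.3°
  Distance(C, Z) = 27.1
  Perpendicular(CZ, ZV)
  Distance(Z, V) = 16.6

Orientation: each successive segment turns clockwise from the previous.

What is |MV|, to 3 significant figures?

28.3

M is at the origin; MB runs at -85.7° with length 25.9, so B = (1.94, -25.8). ∠MBU = 85.4° gives BU at 180° from the x-axis; with |BU| = 16.1, U = (-14.2, -25.7). ∠BUE = 65.9° gives UE at 65.6° from the x-axis; with |UE| = 24.5, E = (-4.04, -3.43). ∠UEC = 89.8° gives EC at -24.6° from the x-axis; with |EC| = 10.0, C = (5.06, -7.59). ∠ECZ = 59.3° gives CZ at -145° from the x-axis; with |CZ| = 27.1, Z = (-17.2, -23.0). The perpendicularity gives ZV at right angles to CZ, so ZV runs at 125°; with |ZV| = 16.6, V = (-26.7, -9.37). Then |MV| = |V − M| = 28.3.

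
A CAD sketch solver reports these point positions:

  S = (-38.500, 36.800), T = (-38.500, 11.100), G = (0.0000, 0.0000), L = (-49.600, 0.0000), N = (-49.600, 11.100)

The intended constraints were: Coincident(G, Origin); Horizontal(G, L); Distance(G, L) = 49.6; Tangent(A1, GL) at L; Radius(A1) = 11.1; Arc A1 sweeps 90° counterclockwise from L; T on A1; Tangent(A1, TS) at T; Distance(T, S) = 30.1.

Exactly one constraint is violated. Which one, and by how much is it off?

Distance(T, S) = 30.1 — off by 4.40.

G = (0.00, 0.00) ✓; G.y = 0.00, L.y = 0.00 ✓; |GL| = 49.60 ✓; ∠(NL, LG) = 90.00° ✓; |NL| = 11.10 ✓; bearing(N→T) − bearing(N→L) = 90.00° ✓; |NT| = 11.10 ✓; ∠(NT, TS) = 90.00° ✓; |TS| = 25.70 ✗.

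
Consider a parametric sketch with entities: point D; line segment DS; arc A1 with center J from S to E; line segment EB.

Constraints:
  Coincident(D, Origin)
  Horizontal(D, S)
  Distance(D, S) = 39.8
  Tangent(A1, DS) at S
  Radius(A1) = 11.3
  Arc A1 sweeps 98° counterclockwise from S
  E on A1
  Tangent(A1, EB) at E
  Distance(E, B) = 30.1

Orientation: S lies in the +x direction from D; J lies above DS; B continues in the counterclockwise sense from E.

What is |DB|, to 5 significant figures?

63.339

D is at the origin; D and S share the same y with |DS| = 39.8 and S on the +x side, so S = (39.800, 0.0000). A1 meets DS tangentially, so JS is at right angles to DS, so J = S + (0, 11.3) = (39.800, 11.300). On A1, S sits at bearing -90° from J; a 98° counterclockwise sweep puts E at bearing 8°, so E = J + 11.3·(cos 8°, sin 8°) = (50.990, 12.873). Since A1 is tangent to EB there, JE ⟂ EB, so EB runs along (−sin 8°, cos 8°); with |EB| = 30.1, B = (46.801, 42.680). Then |DB| = |B − D| = 63.339.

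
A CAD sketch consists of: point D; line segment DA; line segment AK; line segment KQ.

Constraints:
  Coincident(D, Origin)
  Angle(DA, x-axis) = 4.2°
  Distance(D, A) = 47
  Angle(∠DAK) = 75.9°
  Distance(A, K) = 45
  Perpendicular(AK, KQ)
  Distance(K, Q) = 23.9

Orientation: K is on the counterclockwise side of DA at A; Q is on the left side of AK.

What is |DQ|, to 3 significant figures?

39.9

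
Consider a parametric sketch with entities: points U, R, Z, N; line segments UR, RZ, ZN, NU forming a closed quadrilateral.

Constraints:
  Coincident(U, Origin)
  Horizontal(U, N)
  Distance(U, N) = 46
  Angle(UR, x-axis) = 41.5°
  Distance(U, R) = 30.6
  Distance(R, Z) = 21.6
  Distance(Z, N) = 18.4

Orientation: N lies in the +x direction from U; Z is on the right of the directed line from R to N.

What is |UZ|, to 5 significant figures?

27.629

U is at the origin; U and N share the same y with |UN| = 46.0 and N in +x, so N = (46.0, 0). UR runs at 41.5° with |UR| = 30.6, so R = (22.918, 20.276). Z is determined by |RZ| = 21.6 and |ZN| = 18.4 together: it lies at the intersection of circle(R, 21.6) and circle(N, 18.4). With |RN| = 30.723, the foot of the radical line on RN is 17.445 from R and the perpendicular offset is √(21.6² − 17.445²) = 12.738. Taking the right-of-RN solution: Z = (27.618, -0.80637).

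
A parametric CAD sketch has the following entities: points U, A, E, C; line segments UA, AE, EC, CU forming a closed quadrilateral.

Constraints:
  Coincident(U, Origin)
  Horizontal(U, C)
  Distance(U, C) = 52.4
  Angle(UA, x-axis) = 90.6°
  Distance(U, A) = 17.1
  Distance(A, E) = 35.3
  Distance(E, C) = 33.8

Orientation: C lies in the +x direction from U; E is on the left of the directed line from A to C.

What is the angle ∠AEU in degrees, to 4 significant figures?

22.01°

U is at the origin; UC is horizontal with |UC| = 52.4 and C in +x, so C = (52.4, 0). UA runs at 90.6° with |UA| = 17.1, so A = (-0.1791, 17.10). E is determined by |AE| = 35.3 and |EC| = 33.8 together: it lies at the intersection of circle(A, 35.3) and circle(C, 33.8). With |AC| = 55.29, the foot of the radical line on AC is 28.58 from A and the perpendicular offset is √(35.3² − 28.58²) = 20.72. Taking the left-of-AC solution: E = (33.41, 27.96).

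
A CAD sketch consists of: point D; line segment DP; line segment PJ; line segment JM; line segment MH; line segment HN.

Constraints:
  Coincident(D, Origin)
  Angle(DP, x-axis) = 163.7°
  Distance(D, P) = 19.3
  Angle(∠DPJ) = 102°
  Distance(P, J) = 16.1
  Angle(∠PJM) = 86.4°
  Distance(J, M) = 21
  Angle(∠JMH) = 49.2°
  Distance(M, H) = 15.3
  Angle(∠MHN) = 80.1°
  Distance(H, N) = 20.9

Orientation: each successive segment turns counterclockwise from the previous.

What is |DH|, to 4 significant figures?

11.67

∠PJM = 86.4° gives JM at -24.70° from the x-axis; with |JM| = 21.0, M = (-7.078, -17.53). ∠JMH = 49.2° gives MH at 106.1° from the x-axis; with |MH| = 15.3, H = (-11.32, -2.834). Then |DH| = |H − D| = 11.67.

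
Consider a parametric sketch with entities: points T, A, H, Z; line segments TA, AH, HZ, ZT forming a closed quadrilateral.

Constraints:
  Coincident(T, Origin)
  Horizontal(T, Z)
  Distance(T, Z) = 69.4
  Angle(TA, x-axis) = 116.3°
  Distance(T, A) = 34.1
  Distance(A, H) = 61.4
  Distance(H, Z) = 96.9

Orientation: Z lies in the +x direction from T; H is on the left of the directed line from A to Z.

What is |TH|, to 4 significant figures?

84.18

T is at the origin; TZ is horizontal with |TZ| = 69.4 and Z in +x, so Z = (69.4, 0). TA runs at 116.3° with |TA| = 34.1, so A = (-15.11, 30.57). H is determined by |AH| = 61.4 and |HZ| = 96.9 together: it lies at the intersection of circle(A, 61.4) and circle(Z, 96.9). With |AZ| = 89.87, the foot of the radical line on AZ is 13.67 from A and the perpendicular offset is √(61.4² − 13.67²) = 59.86. Taking the left-of-AZ solution: H = (18.11, 82.21).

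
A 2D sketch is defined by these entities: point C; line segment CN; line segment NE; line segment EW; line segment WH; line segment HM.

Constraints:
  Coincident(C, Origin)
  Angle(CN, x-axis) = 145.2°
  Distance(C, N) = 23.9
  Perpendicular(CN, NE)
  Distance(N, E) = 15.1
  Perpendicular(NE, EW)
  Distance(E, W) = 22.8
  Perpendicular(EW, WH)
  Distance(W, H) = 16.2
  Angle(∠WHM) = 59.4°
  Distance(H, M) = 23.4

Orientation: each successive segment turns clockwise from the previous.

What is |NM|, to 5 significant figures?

11.134

C is at the origin; CN runs at 145.2° with length 23.9, so N = (-19.625, 13.640). CN is perpendicular to NE, so NE runs at 55.200°; with |NE| = 15.1, E = (-11.008, 26.039). The perpendicularity gives EW at right angles to NE, so EW runs at -34.800°; with |EW| = 22.8, W = (7.7145, 13.027). EW is perpendicular to WH, so WH runs at -124.80°; with |WH| = 16.2, H = (-1.5310, -0.27548). ∠WHM = 59.4° gives HM at 114.60° from the x-axis; with |HM| = 23.4, M = (-11.272, 21.001). Then |NM| = |M − N| = 11.134.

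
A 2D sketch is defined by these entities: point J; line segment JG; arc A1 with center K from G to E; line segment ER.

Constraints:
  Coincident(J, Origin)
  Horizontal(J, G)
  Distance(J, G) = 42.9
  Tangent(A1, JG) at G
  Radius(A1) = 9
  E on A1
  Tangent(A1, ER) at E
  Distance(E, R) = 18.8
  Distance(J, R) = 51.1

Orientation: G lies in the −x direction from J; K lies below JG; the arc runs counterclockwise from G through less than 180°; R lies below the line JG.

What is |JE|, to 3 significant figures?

52.5

J is at the origin; JG is horizontal with |JG| = 42.9 and G on the −x side, so G = (-42.9, 0.00). Tangency of A1 to JG means the radius KG is perpendicular to JG, so K = G + (0, -9) = (-42.9, -9.00). Since KE ⟂ ER (tangency), |KR| = √(9.0² + 18.8²) = 20.8 regardless of where E sits on A1. So R lies on both circle(J, 51.1) and circle(K, 20.8); the below-JG intersection is R = (-41.5, -29.8). E is the foot of the tangent from R: E = (-50.7, -13.4).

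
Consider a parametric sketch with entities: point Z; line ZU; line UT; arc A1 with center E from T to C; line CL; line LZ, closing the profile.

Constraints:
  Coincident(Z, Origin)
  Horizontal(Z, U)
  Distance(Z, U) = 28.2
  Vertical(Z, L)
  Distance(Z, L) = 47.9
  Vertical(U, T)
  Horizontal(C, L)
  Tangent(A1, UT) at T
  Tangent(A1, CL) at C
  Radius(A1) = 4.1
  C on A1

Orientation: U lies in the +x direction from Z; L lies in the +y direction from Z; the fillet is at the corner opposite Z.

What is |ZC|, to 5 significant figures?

53.621

The virtual corner opposite Z is at (28.200, 47.900). The tangent condition forces ET to be normal to UT and since A1 is tangent to CL there, EC ⟂ CL, with radius 4.1, so the center E sits 4.1 in from both sides at E = (24.100, 43.800). That places the tangent points at T = (28.200, 43.800) on UT and C = (24.100, 47.900) on CL. Then |ZC| = |C − Z| = 53.621.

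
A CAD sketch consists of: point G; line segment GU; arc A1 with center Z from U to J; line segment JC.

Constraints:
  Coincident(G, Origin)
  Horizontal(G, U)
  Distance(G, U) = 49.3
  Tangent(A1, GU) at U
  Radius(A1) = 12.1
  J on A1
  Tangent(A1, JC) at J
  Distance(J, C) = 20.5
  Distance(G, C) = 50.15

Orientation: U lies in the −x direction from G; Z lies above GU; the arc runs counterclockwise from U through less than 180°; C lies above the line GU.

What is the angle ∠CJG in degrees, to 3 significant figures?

110°

Checks: G = (0.00, 0.00) ✓; |ZJ| = 12.10 ✓; ∠(ZJ, JC) = 90.00° ✓; |JC| = 20.50 ✓; |GC| = 50.15 ✓.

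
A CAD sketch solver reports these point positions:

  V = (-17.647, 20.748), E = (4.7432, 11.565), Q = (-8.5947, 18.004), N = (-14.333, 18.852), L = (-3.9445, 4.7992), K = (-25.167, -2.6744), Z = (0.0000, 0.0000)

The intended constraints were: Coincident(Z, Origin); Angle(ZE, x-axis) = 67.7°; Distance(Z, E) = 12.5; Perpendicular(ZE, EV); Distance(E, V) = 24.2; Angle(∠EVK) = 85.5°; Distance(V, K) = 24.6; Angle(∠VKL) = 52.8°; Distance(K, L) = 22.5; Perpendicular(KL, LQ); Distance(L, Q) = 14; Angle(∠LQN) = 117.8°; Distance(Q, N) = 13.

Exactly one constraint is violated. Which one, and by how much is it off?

Distance(Q, N) = 13 — off by 7.20.

Z = (0.00, 0.00) ✓; ZE at 67.70° ✓; |ZE| = 12.50 ✓; ∠(ZE, EV) = 90.00° ✓; |EV| = 24.20 ✓; ∠EVK = 85.50° ✓; |VK| = 24.60 ✓; ∠VKL = 52.80° ✓; |KL| = 22.50 ✓; ∠(KL, LQ) = 90.00° ✓; |LQ| = 14.00 ✓; ∠LQN = 117.8° ✓; |QN| = 5.801 ✗.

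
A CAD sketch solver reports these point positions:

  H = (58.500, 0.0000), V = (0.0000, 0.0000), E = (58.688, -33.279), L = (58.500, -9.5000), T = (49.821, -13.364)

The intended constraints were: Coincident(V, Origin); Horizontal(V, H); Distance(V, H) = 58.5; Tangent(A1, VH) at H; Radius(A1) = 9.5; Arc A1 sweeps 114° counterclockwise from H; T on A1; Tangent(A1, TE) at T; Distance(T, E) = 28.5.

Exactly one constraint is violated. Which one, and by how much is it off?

Distance(T, E) = 28.5 — off by 6.70.

V = (0.00, 0.00) ✓; V.y = 0.00, H.y = 0.00 ✓; |VH| = 58.50 ✓; ∠(LH, HV) = 90.00° ✓; |LH| = 9.500 ✓; bearing(L→T) − bearing(L→H) = 114.0° ✓; |LT| = 9.500 ✓; ∠(LT, TE) = 90.00° ✓; |TE| = 21.80 ✗.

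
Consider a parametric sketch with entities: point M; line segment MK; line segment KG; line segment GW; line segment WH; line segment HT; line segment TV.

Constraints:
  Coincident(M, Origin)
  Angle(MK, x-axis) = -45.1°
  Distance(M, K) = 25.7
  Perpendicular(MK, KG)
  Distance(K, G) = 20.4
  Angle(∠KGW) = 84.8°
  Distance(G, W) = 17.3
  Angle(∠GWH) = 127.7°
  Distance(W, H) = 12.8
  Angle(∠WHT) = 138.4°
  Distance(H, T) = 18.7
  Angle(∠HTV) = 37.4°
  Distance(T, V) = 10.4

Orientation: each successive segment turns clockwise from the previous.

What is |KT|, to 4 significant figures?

23.58

M is at the origin; MK runs at -45.1° with length 25.7, so K = (18.14, -18.20). MK is perpendicular to KG, so KG runs at -135.1°; with |KG| = 20.4, G = (3.691, -32.60). ∠KGW = 84.8° gives GW at 129.7° from the x-axis; with |GW| = 17.3, W = (-7.360, -19.29). ∠GWH = 127.7° gives WH at 77.40° from the x-axis; with |WH| = 12.8, H = (-4.568, -6.802). ∠WHT = 138.4° gives HT at 35.80° from the x-axis; with |HT| = 18.7, T = (10.60, 4.137). Then |KT| = |T − K| = 23.58.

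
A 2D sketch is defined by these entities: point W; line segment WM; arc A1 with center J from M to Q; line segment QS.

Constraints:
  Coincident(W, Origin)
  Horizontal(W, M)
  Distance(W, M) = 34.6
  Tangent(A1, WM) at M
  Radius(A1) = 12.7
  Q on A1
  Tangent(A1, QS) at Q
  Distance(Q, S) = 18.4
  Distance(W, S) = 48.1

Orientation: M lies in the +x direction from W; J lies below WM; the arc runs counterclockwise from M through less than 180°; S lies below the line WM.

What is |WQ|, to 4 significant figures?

30.43

Checks: |JQ| = 12.70 ✓; ∠(JQ, QS) = 90.00° ✓; |QS| = 18.40 ✓; |WS| = 48.10 ✓.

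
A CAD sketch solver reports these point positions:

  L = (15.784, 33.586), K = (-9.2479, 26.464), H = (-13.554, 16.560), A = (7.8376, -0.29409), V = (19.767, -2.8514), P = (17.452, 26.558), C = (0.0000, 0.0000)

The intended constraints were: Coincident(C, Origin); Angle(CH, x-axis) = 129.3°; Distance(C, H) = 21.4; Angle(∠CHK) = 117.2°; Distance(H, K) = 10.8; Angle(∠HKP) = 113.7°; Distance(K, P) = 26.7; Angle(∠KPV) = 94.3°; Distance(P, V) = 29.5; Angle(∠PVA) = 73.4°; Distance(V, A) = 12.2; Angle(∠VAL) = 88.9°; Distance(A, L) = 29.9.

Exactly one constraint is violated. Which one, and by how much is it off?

Distance(A, L) = 29.9 — off by 4.90.

C = (0.00, 0.00) ✓; CH at 129.3° ✓; |CH| = 21.40 ✓; ∠CHK = 117.2° ✓; |HK| = 10.80 ✓; ∠HKP = 113.7° ✓; |KP| = 26.70 ✓; ∠KPV = 94.30° ✓; |PV| = 29.50 ✓; ∠PVA = 73.40° ✓; |VA| = 12.20 ✓; ∠VAL = 88.90° ✓; |AL| = 34.80 ✗.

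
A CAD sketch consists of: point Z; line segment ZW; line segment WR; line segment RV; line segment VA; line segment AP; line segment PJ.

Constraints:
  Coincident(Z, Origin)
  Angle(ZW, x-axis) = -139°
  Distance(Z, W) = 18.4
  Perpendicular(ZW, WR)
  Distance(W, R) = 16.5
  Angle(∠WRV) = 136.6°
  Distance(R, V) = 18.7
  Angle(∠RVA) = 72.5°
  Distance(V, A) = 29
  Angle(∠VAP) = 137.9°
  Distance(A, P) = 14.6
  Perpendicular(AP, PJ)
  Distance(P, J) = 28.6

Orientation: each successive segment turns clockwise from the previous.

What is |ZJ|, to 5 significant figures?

22.803

Z is at the origin; ZW runs at -139.0° with length 18.4, so W = (-13.887, -12.071). ZW is perpendicular to WR, so WR runs at 131.00°; with |WR| = 16.5, R = (-24.712, 0.38122). ∠WRV = 136.6° gives RV at 87.600° from the x-axis; with |RV| = 18.7, V = (-23.929, 19.065). ∠RVA = 72.5° gives VA at -19.900° from the x-axis; with |VA| = 29.0, A = (3.3398, 9.1938). ∠VAP = 137.9° gives AP at -62.000° from the x-axis; with |AP| = 14.6, P = (10.194, -3.6972). AP ⟂ PJ, so PJ runs at -152.00°; with |PJ| = 28.6, J = (-15.058, -17.124). Then |ZJ| = |J − Z| = 22.803.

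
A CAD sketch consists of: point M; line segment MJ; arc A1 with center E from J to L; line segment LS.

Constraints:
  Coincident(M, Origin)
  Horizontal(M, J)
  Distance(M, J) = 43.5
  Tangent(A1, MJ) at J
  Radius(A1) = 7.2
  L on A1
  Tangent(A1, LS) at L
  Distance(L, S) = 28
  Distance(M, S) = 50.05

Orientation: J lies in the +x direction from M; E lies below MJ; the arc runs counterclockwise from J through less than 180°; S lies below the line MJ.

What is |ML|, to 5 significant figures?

36.980

M is at the origin; M and J share the same y with |MJ| = 43.5 and J on the +x side, so J = (43.500, 0.0000). The tangent condition forces EJ to be normal to MJ, so E = J + (0, -7.2) = (43.500, -7.2000). Since EL ⟂ LS (tangency), |ES| = √(7.2² + 28.0²) = 28.911 regardless of where L sits on A1. So S lies on both circle(M, 50.05) and circle(E, 28.911); the below-MJ intersection is S = (35.731, -35.047). L is the foot of the tangent from S: L = (36.301, -7.0532).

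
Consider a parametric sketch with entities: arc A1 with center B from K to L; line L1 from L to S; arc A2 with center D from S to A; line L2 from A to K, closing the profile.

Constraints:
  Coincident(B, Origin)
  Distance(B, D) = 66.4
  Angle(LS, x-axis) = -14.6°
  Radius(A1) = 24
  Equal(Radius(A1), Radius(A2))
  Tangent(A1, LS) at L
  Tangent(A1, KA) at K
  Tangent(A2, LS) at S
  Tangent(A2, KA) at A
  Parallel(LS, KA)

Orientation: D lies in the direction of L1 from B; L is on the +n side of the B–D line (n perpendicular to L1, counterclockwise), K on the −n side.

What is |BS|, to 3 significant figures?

70.6

The slot axis is L1's direction at -14.6°, so u = (cos -14.6°, sin -14.6°) = (0.968, -0.252) and n = (−sin -14.6°, cos -14.6°) = (0.252, 0.968). B is at the origin and D lies 66.4 along u from B, so D = 66.4·u = (64.3, -16.7). Tangency of A1 to both parallel lines with radius 24.0 puts L and K at B ± 24.0·n: L = (6.05, 23.2), K = (-6.05, -23.2). Equal radii place S and A the same way about D: S = D + 24.0·n = (70.3, 6.49), A = D − 24.0·n = (58.2, -40.0). Then |BS| = |S − B| = 70.6.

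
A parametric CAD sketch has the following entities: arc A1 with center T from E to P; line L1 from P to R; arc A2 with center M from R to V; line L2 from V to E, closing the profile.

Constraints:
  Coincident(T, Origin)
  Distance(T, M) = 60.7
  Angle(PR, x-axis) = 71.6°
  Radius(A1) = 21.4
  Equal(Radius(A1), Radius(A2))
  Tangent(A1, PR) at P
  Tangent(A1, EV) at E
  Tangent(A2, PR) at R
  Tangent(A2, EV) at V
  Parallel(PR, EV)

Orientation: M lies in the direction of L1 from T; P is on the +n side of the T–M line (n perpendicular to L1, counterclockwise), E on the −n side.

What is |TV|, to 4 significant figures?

64.36

The slot axis is L1's direction at 71.6°, so u = (cos 71.6°, sin 71.6°) = (0.3156, 0.9489) and n = (−sin 71.6°, cos 71.6°) = (-0.9489, 0.3156). T is at the origin and M lies 60.7 along u from T, so M = 60.7·u = (19.16, 57.60). Tangency of A1 to both parallel lines with radius 21.4 puts P and E at T ± 21.4·n: P = (-20.31, 6.755), E = (20.31, -6.755). Equal radii place R and V the same way about M: R = M + 21.4·n = (-1.146, 64.35), V = M − 21.4·n = (39.47, 50.84). Then |TV| = |V − T| = 64.36.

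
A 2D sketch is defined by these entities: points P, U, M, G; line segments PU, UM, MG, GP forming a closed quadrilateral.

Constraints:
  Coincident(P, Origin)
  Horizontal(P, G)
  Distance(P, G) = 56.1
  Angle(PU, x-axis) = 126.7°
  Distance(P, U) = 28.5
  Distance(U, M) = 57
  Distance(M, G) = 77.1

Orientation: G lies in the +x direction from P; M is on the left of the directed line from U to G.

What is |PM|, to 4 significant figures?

69.87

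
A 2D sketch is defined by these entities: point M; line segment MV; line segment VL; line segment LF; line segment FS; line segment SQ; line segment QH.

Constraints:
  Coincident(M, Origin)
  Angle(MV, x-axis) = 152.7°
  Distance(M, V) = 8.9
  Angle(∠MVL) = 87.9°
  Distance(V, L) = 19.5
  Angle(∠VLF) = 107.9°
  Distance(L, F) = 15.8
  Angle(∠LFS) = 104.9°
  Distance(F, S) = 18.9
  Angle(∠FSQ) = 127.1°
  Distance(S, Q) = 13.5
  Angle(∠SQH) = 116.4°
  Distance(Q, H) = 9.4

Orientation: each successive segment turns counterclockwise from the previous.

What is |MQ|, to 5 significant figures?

12.585

M is at the origin; MV runs at 152.7° with length 8.9, so V = (-7.9087, 4.0820). ∠MVL = 87.9° gives VL at -115.20° from the x-axis; with |VL| = 19.5, L = (-16.211, -13.562). ∠VLF = 107.9° gives LF at -43.100° from the x-axis; with |LF| = 15.8, F = (-4.6748, -24.358). ∠LFS = 104.9° gives FS at 32.000° from the x-axis; with |FS| = 18.9, S = (11.353, -14.342). ∠FSQ = 127.1° gives SQ at 84.900° from the x-axis; with |SQ| = 13.5, Q = (12.553, -0.89584). Then |MQ| = |Q − M| = 12.585.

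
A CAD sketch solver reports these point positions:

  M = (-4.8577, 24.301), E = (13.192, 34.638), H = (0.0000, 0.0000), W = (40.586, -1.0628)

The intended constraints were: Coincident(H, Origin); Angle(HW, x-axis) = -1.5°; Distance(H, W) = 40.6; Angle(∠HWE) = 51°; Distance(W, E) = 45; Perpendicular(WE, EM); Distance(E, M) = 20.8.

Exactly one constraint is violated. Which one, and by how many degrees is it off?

Perpendicular(WE, EM) — off by 7.70°.

H = (0.00, 0.00) ✓; HW at -1.500° ✓; |HW| = 40.60 ✓; ∠HWE = 51.00° ✓; |WE| = 45.00 ✓; ∠(WE, EM) = 82.30° ✗; |EM| = 20.80 ✓.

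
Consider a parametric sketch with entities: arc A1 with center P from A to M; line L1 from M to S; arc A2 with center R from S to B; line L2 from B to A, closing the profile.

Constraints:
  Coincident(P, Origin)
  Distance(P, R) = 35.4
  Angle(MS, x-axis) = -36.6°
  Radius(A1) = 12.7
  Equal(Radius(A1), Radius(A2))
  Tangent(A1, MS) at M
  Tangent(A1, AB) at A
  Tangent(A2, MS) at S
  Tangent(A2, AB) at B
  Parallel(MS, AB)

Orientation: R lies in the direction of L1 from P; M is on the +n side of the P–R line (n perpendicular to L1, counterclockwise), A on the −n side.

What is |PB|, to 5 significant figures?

37.609

The slot axis is L1's direction at -36.6°, so u = (cos -36.6°, sin -36.6°) = (0.80282, -0.59622) and n = (−sin -36.6°, cos -36.6°) = (0.59622, 0.80282). P is at the origin and R lies 35.4 along u from P, so R = 35.4·u = (28.420, -21.106). Tangency of A1 to both parallel lines with radius 12.7 puts M and A at P ± 12.7·n: M = (7.5721, 10.196), A = (-7.5721, -10.196). Equal radii place S and B the same way about R: S = R + 12.7·n = (35.992, -10.911), B = R − 12.7·n = (20.848, -31.302). Then |PB| = |B − P| = 37.609.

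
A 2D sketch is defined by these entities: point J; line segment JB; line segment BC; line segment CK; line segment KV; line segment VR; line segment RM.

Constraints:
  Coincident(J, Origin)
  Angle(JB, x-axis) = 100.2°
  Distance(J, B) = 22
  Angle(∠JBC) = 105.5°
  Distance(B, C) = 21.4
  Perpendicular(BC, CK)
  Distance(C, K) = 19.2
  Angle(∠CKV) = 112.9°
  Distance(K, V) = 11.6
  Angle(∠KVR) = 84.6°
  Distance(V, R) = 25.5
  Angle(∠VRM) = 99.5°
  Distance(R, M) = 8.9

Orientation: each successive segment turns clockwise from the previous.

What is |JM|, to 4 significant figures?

30.86

∠KVR = 84.6° gives VR at 133.2° from the x-axis; with |VR| = 25.5, R = (-1.414, 23.52). ∠VRM = 99.5° gives RM at 52.70° from the x-axis; with |RM| = 8.9, M = (3.980, 30.60). Then |JM| = |M − J| = 30.86.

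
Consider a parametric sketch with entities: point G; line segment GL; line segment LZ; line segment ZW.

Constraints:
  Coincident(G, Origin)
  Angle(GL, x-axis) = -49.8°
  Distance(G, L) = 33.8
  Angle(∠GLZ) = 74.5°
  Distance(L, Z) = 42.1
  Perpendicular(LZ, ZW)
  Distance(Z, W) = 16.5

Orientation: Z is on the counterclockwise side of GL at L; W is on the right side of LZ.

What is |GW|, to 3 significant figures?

59.2

∠GLZ = 74.5°, so LZ runs at -49.8° + (180° − 74.5°) = 55.7° from the x-axis; with |LZ| = 42.1, Z = L + 42.1·(cos 55.7°, sin 55.7°) = (45.5, 8.96). The perpendicularity gives ZW at right angles to LZ; with |ZW| = 16.5 on the right of LZ, W = Z + 16.5·(0.826, -0.564) = (59.2, -0.336). Then |GW| = |W − G| = 59.2.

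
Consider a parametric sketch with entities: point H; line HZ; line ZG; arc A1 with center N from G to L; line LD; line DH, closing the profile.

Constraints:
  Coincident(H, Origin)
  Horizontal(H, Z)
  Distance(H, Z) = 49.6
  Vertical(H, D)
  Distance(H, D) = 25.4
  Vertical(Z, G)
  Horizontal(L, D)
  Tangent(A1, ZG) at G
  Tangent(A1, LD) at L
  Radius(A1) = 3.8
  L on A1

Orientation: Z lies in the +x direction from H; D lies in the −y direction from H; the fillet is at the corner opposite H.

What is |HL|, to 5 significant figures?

52.372

The virtual corner opposite H is at (49.600, -25.400). A1 meets ZG tangentially, so NG is at right angles to ZG and since A1 is tangent to LD there, NL ⟂ LD, with radius 3.8, so the center N sits 3.8 in from both sides at N = (45.800, -21.600). That places the tangent points at G = (49.600, -21.600) on ZG and L = (45.800, -25.400) on LD. Then |HL| = |L − H| = 52.372.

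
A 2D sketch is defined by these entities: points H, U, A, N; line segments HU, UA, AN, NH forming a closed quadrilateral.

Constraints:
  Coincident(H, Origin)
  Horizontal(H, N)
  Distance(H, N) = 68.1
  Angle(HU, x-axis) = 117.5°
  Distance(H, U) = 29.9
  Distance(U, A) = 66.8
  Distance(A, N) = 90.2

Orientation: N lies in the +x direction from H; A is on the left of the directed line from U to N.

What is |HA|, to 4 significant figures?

84.15

H is at the origin; HN is horizontal with |HN| = 68.1 and N in +x, so N = (68.1, 0). HU runs at 117.5° with |HU| = 29.9, so U = (-13.81, 26.52). A is determined by |UA| = 66.8 and |AN| = 90.2 together: it lies at the intersection of circle(U, 66.8) and circle(N, 90.2). With |UN| = 86.09, the foot of the radical line on UN is 21.71 from U and the perpendicular offset is √(66.8² − 21.71²) = 63.17. Taking the left-of-UN solution: A = (26.31, 79.93).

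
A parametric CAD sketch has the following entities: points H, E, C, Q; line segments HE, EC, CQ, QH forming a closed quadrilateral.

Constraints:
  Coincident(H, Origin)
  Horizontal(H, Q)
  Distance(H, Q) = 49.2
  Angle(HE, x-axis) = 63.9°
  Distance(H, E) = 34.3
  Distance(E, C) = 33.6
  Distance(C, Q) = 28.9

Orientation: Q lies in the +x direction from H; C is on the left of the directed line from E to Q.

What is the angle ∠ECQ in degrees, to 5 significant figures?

94.374°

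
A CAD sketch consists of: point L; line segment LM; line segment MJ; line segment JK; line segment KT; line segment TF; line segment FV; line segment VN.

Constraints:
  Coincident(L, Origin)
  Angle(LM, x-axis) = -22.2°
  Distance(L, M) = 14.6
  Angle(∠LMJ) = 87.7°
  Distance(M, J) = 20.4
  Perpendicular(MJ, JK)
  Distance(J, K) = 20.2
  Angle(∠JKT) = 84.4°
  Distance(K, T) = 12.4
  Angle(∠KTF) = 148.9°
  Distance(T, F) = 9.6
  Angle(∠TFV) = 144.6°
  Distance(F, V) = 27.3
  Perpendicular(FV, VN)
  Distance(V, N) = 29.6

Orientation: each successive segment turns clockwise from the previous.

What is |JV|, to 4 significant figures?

31.15

∠KTF = 148.9° gives TF at 28.80° from the x-axis; with |TF| = 9.6, F = (1.308, -0.3502). ∠TFV = 144.6° gives FV at -6.600° from the x-axis; with |FV| = 27.3, V = (28.43, -3.488). Then |JV| = |V − J| = 31.15.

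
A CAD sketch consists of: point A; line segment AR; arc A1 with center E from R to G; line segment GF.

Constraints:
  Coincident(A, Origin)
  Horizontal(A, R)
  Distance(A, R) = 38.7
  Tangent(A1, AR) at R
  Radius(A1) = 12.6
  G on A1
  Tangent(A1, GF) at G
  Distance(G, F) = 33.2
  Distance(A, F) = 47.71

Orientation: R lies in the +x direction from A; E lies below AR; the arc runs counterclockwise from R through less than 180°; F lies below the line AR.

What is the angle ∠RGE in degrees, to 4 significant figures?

50.03°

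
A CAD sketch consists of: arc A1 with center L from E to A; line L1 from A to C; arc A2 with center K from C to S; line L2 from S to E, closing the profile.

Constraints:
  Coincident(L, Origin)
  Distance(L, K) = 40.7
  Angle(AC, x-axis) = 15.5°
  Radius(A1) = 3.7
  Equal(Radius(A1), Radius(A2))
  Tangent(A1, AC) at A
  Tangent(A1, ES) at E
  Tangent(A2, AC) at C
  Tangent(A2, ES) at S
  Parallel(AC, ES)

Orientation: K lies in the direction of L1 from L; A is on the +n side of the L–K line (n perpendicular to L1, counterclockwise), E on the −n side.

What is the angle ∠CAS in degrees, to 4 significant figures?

10.30°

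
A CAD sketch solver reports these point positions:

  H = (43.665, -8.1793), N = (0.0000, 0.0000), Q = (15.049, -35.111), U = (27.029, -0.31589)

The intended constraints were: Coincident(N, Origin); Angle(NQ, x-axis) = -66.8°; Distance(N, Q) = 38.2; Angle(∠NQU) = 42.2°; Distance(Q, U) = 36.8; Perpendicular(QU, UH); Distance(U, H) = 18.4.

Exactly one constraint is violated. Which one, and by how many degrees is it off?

Perpendicular(QU, UH) — off by 6.30°.

N = (0.00, 0.00) ✓; NQ at -66.80° ✓; |NQ| = 38.20 ✓; ∠NQU = 42.20° ✓; |QU| = 36.80 ✓; ∠(QU, UH) = 96.30° ✗; |UH| = 18.40 ✓.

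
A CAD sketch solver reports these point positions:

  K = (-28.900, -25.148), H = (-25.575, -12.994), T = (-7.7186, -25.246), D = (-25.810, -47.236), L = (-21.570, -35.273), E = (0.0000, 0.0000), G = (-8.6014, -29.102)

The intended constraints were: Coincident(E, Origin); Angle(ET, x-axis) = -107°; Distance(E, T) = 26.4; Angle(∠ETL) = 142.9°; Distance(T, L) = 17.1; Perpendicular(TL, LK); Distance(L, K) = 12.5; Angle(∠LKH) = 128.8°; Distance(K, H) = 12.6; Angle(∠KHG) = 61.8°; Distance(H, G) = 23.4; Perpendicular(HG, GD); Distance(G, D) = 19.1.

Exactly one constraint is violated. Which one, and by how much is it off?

Distance(G, D) = 19.1 — off by 5.90.

E = (0.00, 0.00) ✓; ET at -107.0° ✓; |ET| = 26.40 ✓; ∠ETL = 142.9° ✓; |TL| = 17.10 ✓; ∠(TL, LK) = 90.00° ✓; |LK| = 12.50 ✓; ∠LKH = 128.8° ✓; |KH| = 12.60 ✓; ∠KHG = 61.80° ✓; |HG| = 23.40 ✓; ∠(HG, GD) = 90.00° ✓; |GD| = 25.00 ✗.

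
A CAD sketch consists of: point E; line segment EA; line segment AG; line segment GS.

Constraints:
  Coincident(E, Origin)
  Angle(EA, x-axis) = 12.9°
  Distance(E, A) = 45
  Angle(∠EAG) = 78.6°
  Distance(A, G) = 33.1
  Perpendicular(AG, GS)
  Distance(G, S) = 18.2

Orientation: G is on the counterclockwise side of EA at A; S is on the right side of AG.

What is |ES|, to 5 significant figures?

66.848

∠EAG = 78.6°, so AG runs at 12.9° + (180° − 78.6°) = 114.30° from the x-axis; with |AG| = 33.1, G = A + 33.1·(cos 114.30°, sin 114.30°) = (30.243, 40.214). AG ⟂ GS; with |GS| = 18.2 on the right of AG, S = G + 18.2·(0.91140, 0.41151) = (46.831, 47.703). Then |ES| = |S − E| = 66.848.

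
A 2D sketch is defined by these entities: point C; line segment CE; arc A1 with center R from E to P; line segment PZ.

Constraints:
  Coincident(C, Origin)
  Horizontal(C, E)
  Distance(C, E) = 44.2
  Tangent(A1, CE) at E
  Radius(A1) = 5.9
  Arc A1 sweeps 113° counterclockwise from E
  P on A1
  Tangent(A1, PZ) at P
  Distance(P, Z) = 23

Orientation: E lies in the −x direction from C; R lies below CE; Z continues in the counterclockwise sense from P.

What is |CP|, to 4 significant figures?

50.30

C is at the origin; C and E share the same y with |CE| = 44.2 and E on the −x side, so E = (-44.20, 0.000). Tangency of A1 to CE means the radius RE is perpendicular to CE, so R = E + (0, -5.9) = (-44.20, -5.900). On A1, E sits at bearing 90° from R; a 113° counterclockwise sweep puts P at bearing 203°, so P = R + 5.9·(cos 203°, sin 203°) = (-49.63, -8.205). Then |CP| = |P − C| = 50.30.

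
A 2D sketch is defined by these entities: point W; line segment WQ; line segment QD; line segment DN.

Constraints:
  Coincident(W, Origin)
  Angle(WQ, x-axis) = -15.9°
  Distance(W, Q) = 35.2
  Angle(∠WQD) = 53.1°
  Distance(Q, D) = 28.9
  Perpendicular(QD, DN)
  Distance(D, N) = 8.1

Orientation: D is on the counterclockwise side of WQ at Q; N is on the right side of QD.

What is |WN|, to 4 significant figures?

37.07

W is at the origin; WQ runs at -15.9° with length 35.2, so Q = 35.2·(cos -15.9°, sin -15.9°) = (33.85, -9.643). ∠WQD = 53.1°, so QD runs at -15.9° + (180° − 53.1°) = 111.0° from the x-axis; with |QD| = 28.9, D = Q + 28.9·(cos 111.0°, sin 111.0°) = (23.50, 17.34). The perpendicularity gives DN at right angles to QD; with |DN| = 8.1 on the right of QD, N = D + 8.1·(0.9336, 0.3584) = (31.06, 20.24). Then |WN| = |N − W| = 37.07.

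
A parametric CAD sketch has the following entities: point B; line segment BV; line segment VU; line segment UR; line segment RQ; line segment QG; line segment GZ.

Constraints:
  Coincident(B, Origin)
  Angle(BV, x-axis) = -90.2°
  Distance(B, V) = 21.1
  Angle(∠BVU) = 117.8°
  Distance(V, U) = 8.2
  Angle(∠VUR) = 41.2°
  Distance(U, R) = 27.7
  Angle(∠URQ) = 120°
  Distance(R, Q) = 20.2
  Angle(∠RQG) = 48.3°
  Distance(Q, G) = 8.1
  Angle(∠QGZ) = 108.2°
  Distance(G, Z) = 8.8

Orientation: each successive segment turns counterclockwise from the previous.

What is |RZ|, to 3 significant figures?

7.20

B is at the origin; BV runs at -90.2° with length 21.1, so V = (-0.0737, -21.1). ∠BVU = 117.8° gives VU at -28.0° from the x-axis; with |VU| = 8.2, U = (7.17, -24.9). ∠VUR = 41.2° gives UR at 111° from the x-axis; with |UR| = 27.7, R = (-2.67, 0.945). ∠URQ = 120.0° gives RQ at 171° from the x-axis; with |RQ| = 20.2, Q = (-22.6, 4.17). ∠RQG = 48.3° gives QG at -57.5° from the x-axis; with |QG| = 8.1, G = (-18.3, -2.66). ∠QGZ = 108.2° gives GZ at 14.3° from the x-axis; with |GZ| = 8.8, Z = (-9.73, -0.483). Then |RZ| = |Z − R| = 7.20.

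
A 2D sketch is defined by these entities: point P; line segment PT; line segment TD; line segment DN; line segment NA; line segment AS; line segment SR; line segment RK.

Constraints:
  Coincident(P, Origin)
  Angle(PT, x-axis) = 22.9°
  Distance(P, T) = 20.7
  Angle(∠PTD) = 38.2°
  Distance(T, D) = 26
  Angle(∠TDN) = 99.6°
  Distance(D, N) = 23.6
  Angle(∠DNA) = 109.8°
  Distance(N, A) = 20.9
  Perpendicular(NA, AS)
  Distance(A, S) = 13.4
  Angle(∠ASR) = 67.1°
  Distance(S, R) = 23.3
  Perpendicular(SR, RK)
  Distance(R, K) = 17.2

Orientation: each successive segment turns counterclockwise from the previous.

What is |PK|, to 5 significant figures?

27.349

P is at the origin; PT runs at 22.9° with length 20.7, so T = (19.069, 8.0549). ∠PTD = 38.2° gives TD at 164.70° from the x-axis; with |TD| = 26.0, D = (-6.0100, 14.916). ∠TDN = 99.6° gives DN at -114.90° from the x-axis; with |DN| = 23.6, N = (-15.946, -6.4907). ∠DNA = 109.8° gives NA at -44.700° from the x-axis; with |NA| = 20.9, A = (-1.0907, -21.192). NA is perpendicular to AS, so AS runs at 45.300°; with |AS| = 13.4, S = (8.3348, -11.667). ∠ASR = 67.1° gives SR at 158.20° from the x-axis; with |SR| = 23.3, R = (-13.299, -3.0140). The perpendicularity gives RK at right angles to SR, so RK runs at -111.80°; with |RK| = 17.2, K = (-19.686, -18.984). Then |PK| = |K − P| = 27.349.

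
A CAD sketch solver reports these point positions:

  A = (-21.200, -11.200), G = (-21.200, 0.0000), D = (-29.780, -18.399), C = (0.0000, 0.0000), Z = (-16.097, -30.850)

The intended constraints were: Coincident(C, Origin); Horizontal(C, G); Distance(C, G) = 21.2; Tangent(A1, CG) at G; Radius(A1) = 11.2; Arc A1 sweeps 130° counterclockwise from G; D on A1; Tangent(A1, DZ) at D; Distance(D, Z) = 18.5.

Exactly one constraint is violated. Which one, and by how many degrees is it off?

Tangent(A1, DZ) at D — off by 7.70°.

C = (0.00, 0.00) ✓; C.y = 0.00, G.y = 0.00 ✓; |CG| = 21.20 ✓; ∠(AG, GC) = 90.00° ✓; |AG| = 11.20 ✓; bearing(A→D) − bearing(A→G) = 130.0° ✓; |AD| = 11.20 ✓; ∠(AD, DZ) = 82.30° ✗; |DZ| = 18.50 ✓.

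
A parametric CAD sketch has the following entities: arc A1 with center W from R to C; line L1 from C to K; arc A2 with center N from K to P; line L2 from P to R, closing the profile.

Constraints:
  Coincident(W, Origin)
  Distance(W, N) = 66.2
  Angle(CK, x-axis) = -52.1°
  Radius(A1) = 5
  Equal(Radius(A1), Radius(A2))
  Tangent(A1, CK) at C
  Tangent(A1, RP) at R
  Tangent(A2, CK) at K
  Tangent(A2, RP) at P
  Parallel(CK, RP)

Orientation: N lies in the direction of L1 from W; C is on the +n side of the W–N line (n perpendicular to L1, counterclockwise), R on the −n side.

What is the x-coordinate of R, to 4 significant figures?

-3.945

The slot axis is L1's direction at -52.1°, so u = (cos -52.1°, sin -52.1°) = (0.6143, -0.7891) and n = (−sin -52.1°, cos -52.1°) = (0.7891, 0.6143). W is at the origin and N lies 66.2 along u from W, so N = 66.2·u = (40.67, -52.24). Tangency of A1 to both parallel lines with radius 5.0 puts C and R at W ± 5.0·n: C = (3.945, 3.071), R = (-3.945, -3.071). So R.x = -3.945.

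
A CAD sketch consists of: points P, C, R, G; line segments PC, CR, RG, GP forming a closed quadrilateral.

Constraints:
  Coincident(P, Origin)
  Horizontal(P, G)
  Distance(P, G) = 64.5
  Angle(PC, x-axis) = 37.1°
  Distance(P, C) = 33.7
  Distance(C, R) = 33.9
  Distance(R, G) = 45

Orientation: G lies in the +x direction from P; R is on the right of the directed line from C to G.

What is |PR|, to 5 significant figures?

25.161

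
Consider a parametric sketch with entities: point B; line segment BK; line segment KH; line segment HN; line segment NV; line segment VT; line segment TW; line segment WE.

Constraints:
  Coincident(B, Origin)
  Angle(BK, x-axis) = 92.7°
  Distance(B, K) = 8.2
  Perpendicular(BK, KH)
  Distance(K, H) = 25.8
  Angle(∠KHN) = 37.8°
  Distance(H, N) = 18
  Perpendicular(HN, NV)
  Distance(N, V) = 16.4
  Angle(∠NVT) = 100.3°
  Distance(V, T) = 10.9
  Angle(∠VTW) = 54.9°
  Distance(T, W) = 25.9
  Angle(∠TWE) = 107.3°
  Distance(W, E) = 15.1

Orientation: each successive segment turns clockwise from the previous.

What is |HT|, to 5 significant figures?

19.739

B is at the origin; BK runs at 92.7° with length 8.2, so K = (-0.38627, 8.1909). The perpendicularity gives KH at right angles to BK, so KH runs at 2.7000°; with |KH| = 25.8, H = (25.385, 9.4062). ∠KHN = 37.8° gives HN at -139.50° from the x-axis; with |HN| = 18.0, N = (11.698, -2.2838). HN ⟂ NV, so NV runs at 130.50°; with |NV| = 16.4, V = (1.0468, 10.187). ∠NVT = 100.3° gives VT at 50.800° from the x-axis; with |VT| = 10.9, T = (7.9359, 18.634). Then |HT| = |T − H| = 19.739.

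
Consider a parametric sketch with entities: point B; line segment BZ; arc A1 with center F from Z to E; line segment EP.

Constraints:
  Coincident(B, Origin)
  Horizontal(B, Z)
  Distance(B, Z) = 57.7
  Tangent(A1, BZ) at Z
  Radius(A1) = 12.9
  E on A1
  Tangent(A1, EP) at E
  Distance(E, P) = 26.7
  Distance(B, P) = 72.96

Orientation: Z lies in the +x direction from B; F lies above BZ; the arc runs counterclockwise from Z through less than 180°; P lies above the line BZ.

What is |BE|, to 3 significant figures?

71.9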